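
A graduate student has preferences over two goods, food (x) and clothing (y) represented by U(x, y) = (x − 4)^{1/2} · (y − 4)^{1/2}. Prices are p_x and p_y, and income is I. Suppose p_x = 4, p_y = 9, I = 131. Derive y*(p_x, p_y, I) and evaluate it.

This is Cobb-Douglas in (x−4, y−4): tangency gives 0.5·p_y·(y−4) = 0.5·p_x·(x−4).
Substituting into the budget: x* = 4 + 0.5·(I − 4·p_x − 4·p_y)/p_x, and y* = 4 + 0.5·(…)/p_y.
Discretionary income = 131 − 4·4 − 4·9 = 79; y* = 4 + 0.5·79/9 = 8.3889.

y* = 8.3889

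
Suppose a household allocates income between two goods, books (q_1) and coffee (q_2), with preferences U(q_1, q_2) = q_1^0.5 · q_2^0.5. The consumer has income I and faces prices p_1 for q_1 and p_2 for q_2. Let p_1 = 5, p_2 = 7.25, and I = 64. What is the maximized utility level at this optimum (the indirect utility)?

V = 5.3149

Tangency: MRS = q_2/q_1 = p_1/p_2.
Rearranging, p_2·q_2 = p_1·q_1. Substituting into the budget gives p_1·q_1·(1 + 1) = I.
Demand: q_1*(p_1,p_2,I) = 0.5·I/p_1 and q_2* = 0.5·I/p_2.
At p_1=5, p_2=7.25, I=64: q_1* = 0.5·64/5 = 6.4, q_2* = 4.4138.
Utility at the optimum: U(6.4, 4.4138) = 5.3149.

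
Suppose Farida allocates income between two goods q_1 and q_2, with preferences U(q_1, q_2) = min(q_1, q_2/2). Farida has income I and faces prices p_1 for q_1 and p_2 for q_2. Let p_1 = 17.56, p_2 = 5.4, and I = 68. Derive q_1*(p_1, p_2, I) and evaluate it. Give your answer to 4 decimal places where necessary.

Leontief preferences: the optimum is at the kink where q_1/1 = q_2/2, i.e. q_2 = 2·q_1.
Budget: p_1·q_1 + p_2·2·q_1 = I, so (p_1 + 2·p_2)·q_1 = I.
Demand: q_1*(p_1,p_2,I) = I/(p_1 + 2·p_2), q_2* = 2·I/(p_1 + 2·p_2).
Here 17.56 + 2·5.4 = 28.36, giving q_1* = 2.3977.

q_1* = 2.3977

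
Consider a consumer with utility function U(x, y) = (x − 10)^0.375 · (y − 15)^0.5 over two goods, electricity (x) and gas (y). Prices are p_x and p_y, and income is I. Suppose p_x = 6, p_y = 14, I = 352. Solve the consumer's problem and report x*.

x* = 15.8571

MRS = (3/4)·(y−15)/(x−10). Tangency with p_x/p_y gives y−15 = (4/3)·(p_x/p_y)·(x−10).
Substituting into the budget: x* = 10 + 3/7·(I − 10·p_x − 15·p_y)/p_x, and y* = 15 + 4/7·(…)/p_y.
Discretionary income = 352 − 10·6 − 15·14 = 82; x* = 10 + 3/7·82/6 = 15.8571.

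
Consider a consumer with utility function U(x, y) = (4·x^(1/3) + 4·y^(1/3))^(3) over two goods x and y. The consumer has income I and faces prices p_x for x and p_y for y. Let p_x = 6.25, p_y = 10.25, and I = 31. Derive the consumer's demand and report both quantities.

MU_x ∝ 4·x^(-2/3), MU_y ∝ 4·y^(-2/3), so MRS = (y/x)^(2/3) = p_x/p_y.
Solve for the ratio: y/x = [p_x/p_y]^(1.5).
Substitute y = (y/x)·x into the budget: x* = I/(p_x + p_y·(y/x)).
Numerically y/x = 0.47614, so x* = 31/(6.25 + 10.25·0.47614) = 2.7852 and y* = 0.47614·2.7852 = 1.3261.

x* = 2.7852, y* = 1.3261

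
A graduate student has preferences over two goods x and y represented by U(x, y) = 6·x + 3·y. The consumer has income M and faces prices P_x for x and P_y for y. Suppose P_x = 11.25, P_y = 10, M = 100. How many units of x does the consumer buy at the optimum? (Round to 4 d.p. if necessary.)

x gives more utility per dollar, so spend all income on x: x* = M/P_x, y* = 0.
Numerically: x* = 8.8889, y* = 0.

x* = 8.8889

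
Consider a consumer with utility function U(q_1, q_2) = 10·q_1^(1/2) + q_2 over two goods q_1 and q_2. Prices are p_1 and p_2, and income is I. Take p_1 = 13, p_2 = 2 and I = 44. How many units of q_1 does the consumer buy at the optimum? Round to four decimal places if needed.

q_1* = 0.5917

Set MRS = p_1/p_2: 5·q_1^(−1/2) = p_1/p_2.
Thus q_1* = (5·p_2/p_1)² — independent of I — with the rest of income spent on q_2.
Plugging in: q_1* = (5·2/13)² = 0.5917.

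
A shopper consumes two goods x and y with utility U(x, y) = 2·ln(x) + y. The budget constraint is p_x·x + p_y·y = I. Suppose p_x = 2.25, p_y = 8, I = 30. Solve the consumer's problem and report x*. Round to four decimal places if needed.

Set MRS = p_x/p_y: (2/x)/1 = p_x/p_y.
So x*(p_x,p_y) = 2·p_y/p_x, independent of income; and y* = (I − 2·p_y)/p_y.
At the given prices: x* = 2·8/2.25 = 7.1111.

x* = 7.1111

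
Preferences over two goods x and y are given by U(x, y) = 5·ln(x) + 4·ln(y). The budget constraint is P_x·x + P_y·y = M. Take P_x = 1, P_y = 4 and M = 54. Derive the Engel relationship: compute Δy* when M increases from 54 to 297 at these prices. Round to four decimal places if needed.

Demand: x*(P_x,P_y,M) = 5/9·M/P_x and y* = 4/9·M/P_y.
At P_x=1, P_y=4, M=54: y* = 4/9·54/4 = 6.
At M' = 297: y* = 33. Change: 33 − 6 = 27.

Δy* = 27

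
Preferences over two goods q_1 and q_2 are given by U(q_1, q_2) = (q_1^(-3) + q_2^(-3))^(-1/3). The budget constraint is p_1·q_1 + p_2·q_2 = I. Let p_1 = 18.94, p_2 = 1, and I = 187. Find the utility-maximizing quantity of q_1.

From the CES first-order condition, (q_2/q_1)^(4) = p_1/p_2.
Hence q_2/q_1 = (p_1/p_2)^(1/(4)), i.e. raised to the 0.25 power.
With the ratio pinned down, the budget gives q_1* = I/(p_1 + p_2·(q_2/q_1)) and q_2* = (q_2/q_1)·q_1*.
Numerically q_2/q_1 = 2.086147, so q_1* = 187/(18.94 + 1·2.086147) = 8.8937.

q_1* = 8.8937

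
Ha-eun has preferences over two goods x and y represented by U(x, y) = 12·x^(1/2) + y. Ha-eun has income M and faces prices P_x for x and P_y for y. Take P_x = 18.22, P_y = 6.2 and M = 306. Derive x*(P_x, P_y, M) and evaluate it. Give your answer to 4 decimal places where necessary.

x* = 4.1686

MU_x = 6/√x, MU_y = 1. Tangency: 6/√x = P_x/P_y.
Thus x* = (6·P_y/P_x)² — independent of M — with the rest of income spent on y.
Plugging in: x* = (6·6.2/18.22)² = 4.1686.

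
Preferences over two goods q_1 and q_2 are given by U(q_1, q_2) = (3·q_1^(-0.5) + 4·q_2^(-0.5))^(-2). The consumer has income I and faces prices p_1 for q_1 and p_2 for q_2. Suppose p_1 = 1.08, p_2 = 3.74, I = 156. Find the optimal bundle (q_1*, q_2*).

MRS = MU_q_1/MU_q_2 = (3/4)·(q_2/q_1)^(1.5). Set equal to p_1/p_2.
Solve for the ratio: q_2/q_1 = [(4/3)·p_1/p_2]^(2/3).
With the ratio pinned down, the budget gives q_1* = I/(p_1 + p_2·(q_2/q_1)) and q_2* = (q_2/q_1)·q_1*.
Numerically q_2/q_1 = 0.52925, so q_1* = 156/(1.08 + 3.74·0.52925) = 50.9905 and q_2* = 0.52925·50.9905 = 26.9867.

q_1* = 50.9905, q_2* = 26.9867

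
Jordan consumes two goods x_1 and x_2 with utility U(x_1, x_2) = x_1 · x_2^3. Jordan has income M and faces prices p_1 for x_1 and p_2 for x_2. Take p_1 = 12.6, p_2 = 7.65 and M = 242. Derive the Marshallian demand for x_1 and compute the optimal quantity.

Tangency: MRS = (1/3)·x_2/x_1 = p_1/p_2.
So p_2·x_2 = 3·p_1·x_1; combined with the budget, a share 0.25 of income goes to x_1.
Demand: x_1*(p_1,p_2,M) = 0.25·M/p_1 and x_2* = 0.75·M/p_2.
At p_1=12.6, p_2=7.65, M=242: x_1* = 0.25·242/12.6 = 4.8016.

x_1* = 4.8016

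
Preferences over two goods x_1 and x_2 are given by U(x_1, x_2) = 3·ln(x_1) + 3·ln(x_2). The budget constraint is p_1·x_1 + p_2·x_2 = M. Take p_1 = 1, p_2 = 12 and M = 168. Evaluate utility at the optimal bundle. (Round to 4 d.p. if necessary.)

The MRS is x_2/x_1. Set MRS = p_1/p_2.
Rearranging, p_2·x_2 = p_1·x_1. Substituting into the budget gives p_1·x_1·(1 + 1) = M.
Demand: x_1*(p_1,p_2,M) = 0.5·M/p_1 and x_2* = 0.5·M/p_2.
At p_1=1, p_2=12, M=168: x_1* = 0.5·168/1 = 84, x_2* = 7.
Utility at the optimum: U(84, 7) = 19.1302.

V = 19.1302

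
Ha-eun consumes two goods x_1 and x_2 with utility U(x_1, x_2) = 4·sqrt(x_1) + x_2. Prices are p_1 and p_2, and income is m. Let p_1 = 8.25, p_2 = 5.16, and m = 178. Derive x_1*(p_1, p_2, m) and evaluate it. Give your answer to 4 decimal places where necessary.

Utility is quasi-linear in x_2; the FOC for x_1 is 2/√x_1 = p_1/p_2.
Solve: √x_1 = 2·p_2/p_1, so x_1*(p_1,p_2) = (2·p_2/p_1)², and x_2* = (m − p_1·x_1*)/p_2.
Plugging in: x_1* = (2·5.16/8.25)² = 1.5648.

x_1* = 1.5648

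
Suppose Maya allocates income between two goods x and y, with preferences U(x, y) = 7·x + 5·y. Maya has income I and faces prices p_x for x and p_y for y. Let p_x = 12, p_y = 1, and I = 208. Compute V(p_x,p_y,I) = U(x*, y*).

V = 1040

y gives more utility per dollar, so spend all income on y: y* = I/p_y, x* = 0.
Numerically: x* = 0, y* = 208.
Utility at the optimum: U(0, 208) = 1040.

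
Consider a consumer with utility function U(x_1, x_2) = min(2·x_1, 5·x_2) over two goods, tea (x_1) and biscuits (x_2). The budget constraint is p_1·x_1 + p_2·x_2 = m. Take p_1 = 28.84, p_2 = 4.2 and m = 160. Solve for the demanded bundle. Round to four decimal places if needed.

x_1* = 5.2425, x_2* = 2.097

Leontief preferences: the optimum is at the kink where x_1/5 = x_2/2, i.e. x_2 = (2/5)·x_1.
Budget: p_1·x_1 + p_2·(2/5)·x_1 = m, so (5·p_1 + 2·p_2)·x_1 = 5·m.
Demand: x_1*(p_1,p_2,m) = 5·m/(5·p_1 + 2·p_2), x_2* = 2·m/(5·p_1 + 2·p_2).
Here 5·28.84 + 2·4.2 = 152.6, giving x_1* = 5.2425 and x_2* = 2.097.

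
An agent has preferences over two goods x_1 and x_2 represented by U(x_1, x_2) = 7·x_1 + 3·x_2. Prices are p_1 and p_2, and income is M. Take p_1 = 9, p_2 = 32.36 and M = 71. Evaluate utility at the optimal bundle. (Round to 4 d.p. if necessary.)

x_1 gives more utility per dollar, so spend all income on x_1: x_1* = M/p_1, x_2* = 0.
Numerically: x_1* = 7.8889, x_2* = 0.
Utility at the optimum: U(7.8889, 0) = 55.2222.

V = 55.2222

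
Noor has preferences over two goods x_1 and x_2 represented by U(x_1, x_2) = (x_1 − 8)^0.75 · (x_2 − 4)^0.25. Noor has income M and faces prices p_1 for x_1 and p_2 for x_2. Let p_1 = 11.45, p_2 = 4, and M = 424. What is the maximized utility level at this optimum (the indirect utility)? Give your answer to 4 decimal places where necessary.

V = 20.4832

This is Cobb-Douglas in (x_1−8, x_2−4): tangency gives 0.75·p_2·(x_2−4) = 0.25·p_1·(x_1−8).
Substituting into the budget: x_1* = 8 + 0.75·(M − 8·p_1 − 4·p_2)/p_1, and x_2* = 4 + 0.25·(…)/p_2.
Discretionary income = 424 − 8·11.45 − 4·4 = 316.4; x_1* = 8 + 0.75·316.4/11.45 = 28.7249; x_2* = 4 + 0.25·316.4/4 = 23.775.
Utility at the optimum: U(28.7249, 23.775) = 20.4832.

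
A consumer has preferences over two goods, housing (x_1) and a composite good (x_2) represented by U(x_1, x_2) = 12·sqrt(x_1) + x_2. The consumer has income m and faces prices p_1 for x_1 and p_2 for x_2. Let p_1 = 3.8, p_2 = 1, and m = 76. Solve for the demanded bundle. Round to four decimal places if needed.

x_1* = 2.4931, x_2* = 66.5263

Utility is quasi-linear in x_2; the FOC for x_1 is 6/√x_1 = p_1/p_2.
Solve: √x_1 = 6·p_2/p_1, so x_1*(p_1,p_2) = (6·p_2/p_1)², and x_2* = (m − p_1·x_1*)/p_2.
Plugging in: x_1* = (6·1/3.8)² = 2.4931, x_2* = 66.5263.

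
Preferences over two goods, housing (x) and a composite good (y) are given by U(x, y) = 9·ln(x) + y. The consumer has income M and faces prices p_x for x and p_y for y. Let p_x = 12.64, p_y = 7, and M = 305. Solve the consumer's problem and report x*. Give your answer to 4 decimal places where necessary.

MU_x = 9/x, MU_y = 1. Tangency: 9/x = p_x/p_y.
So x*(p_x,p_y) = 9·p_y/p_x, independent of income; and y* = (M − 9·p_y)/p_y.
At the given prices: x* = 9·7/12.64 = 4.9842.

x* = 4.9842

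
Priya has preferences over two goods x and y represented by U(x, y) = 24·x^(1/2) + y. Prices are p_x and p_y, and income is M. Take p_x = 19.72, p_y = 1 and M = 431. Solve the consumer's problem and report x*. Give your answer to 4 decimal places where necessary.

x* = 0.3703

MU_x = 12/√x, MU_y = 1. Tangency: 12/√x = p_x/p_y.
Thus x* = (12·p_y/p_x)² — independent of M — with the rest of income spent on y.
Plugging in: x* = (12·1/19.72)² = 0.3703.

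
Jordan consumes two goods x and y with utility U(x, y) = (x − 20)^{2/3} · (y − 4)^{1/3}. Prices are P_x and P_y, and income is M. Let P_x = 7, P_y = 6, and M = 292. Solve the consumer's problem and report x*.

This is Cobb-Douglas in (x−20, y−4): tangency gives 2/3·P_y·(y−4) = 1/3·P_x·(x−20).
After buying the subsistence bundle (20, 4), a share 2/3 of the remaining income goes to x: x* = 20 + 2/3·(M − 20P_x − 4P_y)/P_x.
Discretionary income = 292 − 20·7 − 4·6 = 128; x* = 20 + 2/3·128/7 = 32.1905.

x* = 32.1905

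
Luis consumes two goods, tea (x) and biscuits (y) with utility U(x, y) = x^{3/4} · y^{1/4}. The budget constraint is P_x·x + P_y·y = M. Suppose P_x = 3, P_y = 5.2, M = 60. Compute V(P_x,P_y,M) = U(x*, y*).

MU_x/MU_y = (0.75·y)/(0.25·x); tangency sets this equal to P_x/P_y.
Rearranging, P_y·y = (1/3)·P_x·x. Substituting into the budget gives P_x·x·(1 + (1/3)) = M.
Demand: x*(P_x,P_y,M) = 0.75·M/P_x and y* = 0.25·M/P_y.
At P_x=3, P_y=5.2, M=60: x* = 0.75·60/3 = 15, y* = 2.8846.
Utility at the optimum: U(15, 2.8846) = 9.9332.

V = 9.9332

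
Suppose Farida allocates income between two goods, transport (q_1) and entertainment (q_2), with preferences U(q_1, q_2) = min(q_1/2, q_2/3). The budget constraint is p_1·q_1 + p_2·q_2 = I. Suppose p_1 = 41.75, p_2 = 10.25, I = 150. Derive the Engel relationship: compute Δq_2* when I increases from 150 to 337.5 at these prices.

Leontief preferences: the optimum is at the kink where q_1/2 = q_2/3, i.e. q_2 = (3/2)·q_1.
Budget: p_1·q_1 + p_2·(3/2)·q_1 = I, so (2·p_1 + 3·p_2)·q_1 = 2·I.
Demand: q_1*(p_1,p_2,I) = 2·I/(2·p_1 + 3·p_2), q_2* = 3·I/(2·p_1 + 3·p_2).
Here 2·41.75 + 3·10.25 = 114.25, giving q_2* = 3.9387.
At I' = 337.5: q_2* = 8.8621. Change: 8.8621 − 3.9387 = 4.9234.

Δq_2* = 4.9234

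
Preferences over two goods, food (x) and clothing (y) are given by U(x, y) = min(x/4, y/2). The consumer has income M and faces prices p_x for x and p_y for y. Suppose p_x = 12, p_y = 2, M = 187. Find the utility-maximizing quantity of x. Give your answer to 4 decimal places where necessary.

x* = 14.3846

Leontief preferences: the optimum is at the kink where x/4 = y/2, i.e. y = (1/2)·x.
Budget: p_x·x + p_y·(1/2)·x = M, so (4·p_x + 2·p_y)·x = 4·M.
Demand: x*(p_x,p_y,M) = 4·M/(4·p_x + 2·p_y), y* = 2·M/(4·p_x + 2·p_y).
Here 4·12 + 2·2 = 52, giving x* = 14.3846.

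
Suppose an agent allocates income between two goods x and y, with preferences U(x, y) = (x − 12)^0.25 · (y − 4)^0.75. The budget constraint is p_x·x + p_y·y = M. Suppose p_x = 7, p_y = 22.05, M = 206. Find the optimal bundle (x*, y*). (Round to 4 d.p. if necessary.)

x* = 13.2071, y* = 5.1497

Discretionary income = 206 − 12·7 − 4·22.05 = 33.8; x* = 12 + 0.25·33.8/7 = 13.2071; y* = 4 + 0.75·33.8/22.05 = 5.1497.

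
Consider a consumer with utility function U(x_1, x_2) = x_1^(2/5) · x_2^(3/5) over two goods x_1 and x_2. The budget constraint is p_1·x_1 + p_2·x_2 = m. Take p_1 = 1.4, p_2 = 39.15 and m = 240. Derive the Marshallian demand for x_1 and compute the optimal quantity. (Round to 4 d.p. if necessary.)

MU_x_1/MU_x_2 = (0.4·x_2)/(0.6·x_1); tangency sets this equal to p_1/p_2.
So 0.4·p_2·x_2 = 0.6·p_1·x_1; combined with the budget, a share 0.4 of income goes to x_1.
Demand: x_1*(p_1,p_2,m) = 0.4·m/p_1 and x_2* = 0.6·m/p_2.
At p_1=1.4, p_2=39.15, m=240: x_1* = 0.4·240/1.4 = 68.5714.

x_1* = 68.5714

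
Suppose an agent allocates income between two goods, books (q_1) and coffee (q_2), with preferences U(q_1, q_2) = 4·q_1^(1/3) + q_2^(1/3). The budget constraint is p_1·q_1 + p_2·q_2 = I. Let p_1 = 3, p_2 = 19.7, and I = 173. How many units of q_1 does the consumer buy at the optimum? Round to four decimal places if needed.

q_1* = 54.9845

MRS = MU_q_1/MU_q_2 = 4·(q_2/q_1)^(2/3). Set equal to p_1/p_2.
Hence q_2/q_1 = ((1/4)·p_1/p_2)^(1/(2/3)), i.e. raised to the 1.5 power.
With the ratio pinned down, the budget gives q_1* = I/(p_1 + p_2·(q_2/q_1)) and q_2* = (q_2/q_1)·q_1*.
Numerically q_2/q_1 = 0.007428, so q_1* = 173/(3 + 19.7·0.007428) = 54.9845.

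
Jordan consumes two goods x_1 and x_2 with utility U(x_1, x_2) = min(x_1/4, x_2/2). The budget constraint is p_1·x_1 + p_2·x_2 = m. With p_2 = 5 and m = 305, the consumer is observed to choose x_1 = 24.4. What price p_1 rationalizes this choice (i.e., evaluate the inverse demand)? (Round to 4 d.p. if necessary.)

Leontief preferences: the optimum is at the kink where x_1/4 = x_2/2, i.e. x_2 = (1/2)·x_1.
Budget: p_1·x_1 + p_2·(1/2)·x_1 = m, so (4·p_1 + 2·p_2)·x_1 = 4·m.
Demand: x_1*(p_1,p_2,m) = 4·m/(4·p_1 + 2·p_2), x_2* = 2·m/(4·p_1 + 2·p_2).
Set x_1* = 24.4 in the demand function and solve for p_1: p_1 = 10.

p_1 = 10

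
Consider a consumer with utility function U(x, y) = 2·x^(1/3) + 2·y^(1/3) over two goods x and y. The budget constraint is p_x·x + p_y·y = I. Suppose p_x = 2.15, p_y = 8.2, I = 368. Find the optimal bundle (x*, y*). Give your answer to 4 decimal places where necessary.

x* = 113.1992, y* = 15.1978

From the CES first-order condition, (y/x)^(2/3) = p_x/p_y.
Hence y/x = (p_x/p_y)^(1/(2/3)), i.e. raised to the 1.5 power.
Substitute y = (y/x)·x into the budget: x* = I/(p_x + p_y·(y/x)).
Numerically y/x = 0.134257, so x* = 368/(2.15 + 8.2·0.134257) = 113.1992 and y* = 0.134257·113.1992 = 15.1978.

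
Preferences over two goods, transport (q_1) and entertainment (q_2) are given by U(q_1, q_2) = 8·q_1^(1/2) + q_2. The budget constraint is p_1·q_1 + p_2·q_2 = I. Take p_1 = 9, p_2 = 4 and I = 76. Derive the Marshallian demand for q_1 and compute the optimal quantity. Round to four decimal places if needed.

q_1* = 3.1605

MU_q_1 = 4/√q_1, MU_q_2 = 1. Tangency: 4/√q_1 = p_1/p_2.
Solve: √q_1 = 4·p_2/p_1, so q_1*(p_1,p_2) = (4·p_2/p_1)², and q_2* = (I − p_1·q_1*)/p_2.
Plugging in: q_1* = (4·4/9)² = 3.1605.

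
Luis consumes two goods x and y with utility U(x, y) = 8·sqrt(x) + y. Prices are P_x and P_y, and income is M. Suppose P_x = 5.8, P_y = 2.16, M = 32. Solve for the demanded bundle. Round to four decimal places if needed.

Utility is quasi-linear in y; the FOC for x is 4/√x = P_x/P_y.
Solve: √x = 4·P_y/P_x, so x*(P_x,P_y) = (4·P_y/P_x)², and y* = (M − P_x·x*)/P_y.
Plugging in: x* = (4·2.16/5.8)² = 2.2191, y* = 8.8562.

x* = 2.2191, y* = 8.8562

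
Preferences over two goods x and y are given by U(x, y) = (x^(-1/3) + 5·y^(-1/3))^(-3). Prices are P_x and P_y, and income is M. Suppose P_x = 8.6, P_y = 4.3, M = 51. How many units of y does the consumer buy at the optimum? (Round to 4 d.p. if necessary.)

y* = 8.7489

From the CES first-order condition, (1/5)·(y/x)^(4/3) = P_x/P_y.
Solve for the ratio: y/x = [5·P_x/P_y]^(0.75).
With the ratio pinned down, the budget gives x* = M/(P_x + P_y·(y/x)) and y* = (y/x)·x*.
Numerically y/x = 5.623413, so x* = 51/(8.6 + 4.3·5.623413) = 1.5558 and y* = 5.623413·1.5558 = 8.7489.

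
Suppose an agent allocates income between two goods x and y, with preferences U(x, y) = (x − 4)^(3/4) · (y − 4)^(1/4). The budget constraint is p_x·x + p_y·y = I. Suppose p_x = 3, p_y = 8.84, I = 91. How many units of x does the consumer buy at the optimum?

x* = 14.91

MRS = 3·(y−4)/(x−4). Tangency with p_x/p_y gives y−4 = (1/3)·(p_x/p_y)·(x−4).
Substituting into the budget: x* = 4 + 0.75·(I − 4·p_x − 4·p_y)/p_x, and y* = 4 + 0.25·(…)/p_y.
Discretionary income = 91 − 4·3 − 4·8.84 = 43.64; x* = 4 + 0.75·43.64/3 = 14.91.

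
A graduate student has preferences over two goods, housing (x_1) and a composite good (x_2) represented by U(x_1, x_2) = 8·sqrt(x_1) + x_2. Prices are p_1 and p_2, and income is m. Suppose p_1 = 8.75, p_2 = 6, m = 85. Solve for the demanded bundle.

x_1* = 7.5233, x_2* = 3.1952

Utility is quasi-linear in x_2; the FOC for x_1 is 4/√x_1 = p_1/p_2.
Thus x_1* = (4·p_2/p_1)² — independent of m — with the rest of income spent on x_2.
Plugging in: x_1* = (4·6/8.75)² = 7.5233, x_2* = 3.1952.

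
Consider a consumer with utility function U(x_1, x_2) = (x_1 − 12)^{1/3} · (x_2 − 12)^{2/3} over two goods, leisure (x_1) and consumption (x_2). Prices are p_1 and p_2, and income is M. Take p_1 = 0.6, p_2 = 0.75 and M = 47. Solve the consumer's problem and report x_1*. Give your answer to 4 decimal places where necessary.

MRS = (1/2)·(x_2−12)/(x_1−12). Tangency with p_1/p_2 gives x_2−12 = 2·(p_1/p_2)·(x_1−12).
Substituting into the budget: x_1* = 12 + 1/3·(M − 12·p_1 − 12·p_2)/p_1, and x_2* = 12 + 2/3·(…)/p_2.
Discretionary income = 47 − 12·0.6 − 12·0.75 = 30.8; x_1* = 12 + 1/3·30.8/0.6 = 29.1111.

x_1* = 29.1111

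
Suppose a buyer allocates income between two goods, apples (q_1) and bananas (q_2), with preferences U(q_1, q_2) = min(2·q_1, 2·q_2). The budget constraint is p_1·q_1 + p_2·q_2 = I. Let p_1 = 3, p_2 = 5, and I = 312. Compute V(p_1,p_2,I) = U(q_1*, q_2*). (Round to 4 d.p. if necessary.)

With perfect complements, no substitution: consume in ratio q_1:q_2 = 2:2.
Budget: p_1·q_1 + p_2·q_1 = I, so (2·p_1 + 2·p_2)·q_1 = 2·I.
Demand: q_1*(p_1,p_2,I) = 2·I/(2·p_1 + 2·p_2), q_2* = 2·I/(2·p_1 + 2·p_2).
Here 2·3 + 2·5 = 16, giving q_1* = 39 and q_2* = 39.
Utility at the optimum: U(39, 39) = 78.

V = 78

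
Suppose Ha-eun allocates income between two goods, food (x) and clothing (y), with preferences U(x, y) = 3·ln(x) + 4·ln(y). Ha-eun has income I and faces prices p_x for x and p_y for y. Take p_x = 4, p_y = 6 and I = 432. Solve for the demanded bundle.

Tangency: MRS = (3/4)·y/x = p_x/p_y.
So 3·p_y·y = 4·p_x·x; combined with the budget, a share 3/7 of income goes to x.
Demand: x*(p_x,p_y,I) = 3/7·I/p_x and y* = 4/7·I/p_y.
At p_x=4, p_y=6, I=432: x* = 3/7·432/4 = 46.2857, y* = 41.1429.

x* = 46.2857, y* = 41.1429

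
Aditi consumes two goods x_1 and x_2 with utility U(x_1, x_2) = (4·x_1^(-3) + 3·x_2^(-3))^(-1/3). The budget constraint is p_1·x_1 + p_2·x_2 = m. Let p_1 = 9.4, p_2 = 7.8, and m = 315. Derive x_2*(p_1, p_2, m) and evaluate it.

x_2* = 18.0613

From the CES first-order condition, (4/3)·(x_2/x_1)^(4) = p_1/p_2.
Hence x_2/x_1 = ((3/4)·p_1/p_2)^(1/(4)), i.e. raised to the 0.25 power.
Substitute x_2 = (x_2/x_1)·x_1 into the budget: x_1* = m/(p_1 + p_2·(x_2/x_1)).
Numerically x_2/x_1 = 0.975043, so x_1* = 315/(9.4 + 7.8·0.975043) = 18.5236 and x_2* = 0.975043·18.5236 = 18.0613.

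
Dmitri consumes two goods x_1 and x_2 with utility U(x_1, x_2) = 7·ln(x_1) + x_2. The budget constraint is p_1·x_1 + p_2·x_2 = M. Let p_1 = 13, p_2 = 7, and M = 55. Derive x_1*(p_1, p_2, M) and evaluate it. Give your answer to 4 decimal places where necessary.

Set MRS = p_1/p_2: (7/x_1)/1 = p_1/p_2.
So x_1*(p_1,p_2) = 7·p_2/p_1, independent of income; and x_2* = (M − 7·p_2)/p_2.
At the given prices: x_1* = 7·7/13 = 3.7692.

x_1* = 3.7692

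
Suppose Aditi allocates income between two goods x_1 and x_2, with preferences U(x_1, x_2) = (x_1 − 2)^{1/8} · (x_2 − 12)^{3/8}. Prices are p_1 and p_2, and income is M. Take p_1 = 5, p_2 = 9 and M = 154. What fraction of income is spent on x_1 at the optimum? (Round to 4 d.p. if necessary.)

This is Cobb-Douglas in (x_1−2, x_2−12): tangency gives 0.125·p_2·(x_2−12) = 0.375·p_1·(x_1−2).
After buying the subsistence bundle (2, 12), a share 0.25 of the remaining income goes to x_1: x_1* = 2 + 0.25·(M − 2p_1 − 12p_2)/p_1.
Discretionary income = 154 − 2·5 − 12·9 = 36; x_1* = 2 + 0.25·36/5 = 3.8; x_2* = 12 + 0.75·36/9 = 15.
Expenditure on x_1: 5·3.8 = 19; share = 0.1234.

share on x_1 = 0.1234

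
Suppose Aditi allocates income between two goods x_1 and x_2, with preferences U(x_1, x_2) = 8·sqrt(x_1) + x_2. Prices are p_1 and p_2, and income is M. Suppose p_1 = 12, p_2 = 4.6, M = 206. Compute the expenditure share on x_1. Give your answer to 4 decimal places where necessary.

share on x_1 = 0.137

MU_x_1 = 4/√x_1, MU_x_2 = 1. Tangency: 4/√x_1 = p_1/p_2.
Solve: √x_1 = 4·p_2/p_1, so x_1*(p_1,p_2) = (4·p_2/p_1)², and x_2* = (M − p_1·x_1*)/p_2.
Plugging in: x_1* = (4·4.6/12)² = 2.3511, x_2* = 38.6493.
Expenditure on x_1: 12·2.3511 = 28.2133; share = 0.137.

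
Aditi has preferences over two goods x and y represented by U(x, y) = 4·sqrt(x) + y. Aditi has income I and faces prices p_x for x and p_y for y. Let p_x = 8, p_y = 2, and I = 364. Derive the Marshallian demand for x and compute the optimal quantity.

x* = 0.25

Utility is quasi-linear in y; the FOC for x is 2/√x = p_x/p_y.
Solve: √x = 2·p_y/p_x, so x*(p_x,p_y) = (2·p_y/p_x)², and y* = (I − p_x·x*)/p_y.
Plugging in: x* = (2·2/8)² = 0.25.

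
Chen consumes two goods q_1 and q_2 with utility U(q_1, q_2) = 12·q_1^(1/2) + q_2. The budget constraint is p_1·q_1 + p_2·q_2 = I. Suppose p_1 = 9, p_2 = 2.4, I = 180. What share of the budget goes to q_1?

share on q_1 = 0.128

Solve: √q_1 = 6·p_2/p_1, so q_1*(p_1,p_2) = (6·p_2/p_1)², and q_2* = (I − p_1·q_1*)/p_2.
Plugging in: q_1* = (6·2.4/9)² = 2.56, q_2* = 65.4.
Expenditure on q_1: 9·2.56 = 23.04; share = 0.128.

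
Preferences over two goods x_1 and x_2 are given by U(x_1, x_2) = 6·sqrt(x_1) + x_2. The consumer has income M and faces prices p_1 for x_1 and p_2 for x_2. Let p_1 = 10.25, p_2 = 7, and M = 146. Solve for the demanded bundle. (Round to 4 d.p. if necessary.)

Utility is quasi-linear in x_2; the FOC for x_1 is 3/√x_1 = p_1/p_2.
Thus x_1* = (3·p_2/p_1)² — independent of M — with the rest of income spent on x_2.
Plugging in: x_1* = (3·7/10.25)² = 4.1975, x_2* = 14.7108.

x_1* = 4.1975, x_2* = 14.7108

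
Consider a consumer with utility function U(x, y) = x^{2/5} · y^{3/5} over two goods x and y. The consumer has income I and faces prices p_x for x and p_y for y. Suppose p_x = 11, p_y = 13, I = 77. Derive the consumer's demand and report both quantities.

Tangency: MRS = (2/3)·y/x = p_x/p_y.
Rearranging, p_y·y = (3/2)·p_x·x. Substituting into the budget gives p_x·x·(1 + (3/2)) = I.
Demand: x*(p_x,p_y,I) = 0.4·I/p_x and y* = 0.6·I/p_y.
At p_x=11, p_y=13, I=77: x* = 0.4·77/11 = 2.8, y* = 3.5538.

x* = 2.8, y* = 3.5538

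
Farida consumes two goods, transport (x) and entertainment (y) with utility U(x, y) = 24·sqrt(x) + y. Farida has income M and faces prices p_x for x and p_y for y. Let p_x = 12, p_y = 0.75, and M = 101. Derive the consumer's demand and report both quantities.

Set MRS = p_x/p_y: 12·x^(−1/2) = p_x/p_y.
Solve: √x = 12·p_y/p_x, so x*(p_x,p_y) = (12·p_y/p_x)², and y* = (M − p_x·x*)/p_y.
Plugging in: x* = (12·0.75/12)² = 0.5625, y* = 125.6667.

x* = 0.5625, y* = 125.6667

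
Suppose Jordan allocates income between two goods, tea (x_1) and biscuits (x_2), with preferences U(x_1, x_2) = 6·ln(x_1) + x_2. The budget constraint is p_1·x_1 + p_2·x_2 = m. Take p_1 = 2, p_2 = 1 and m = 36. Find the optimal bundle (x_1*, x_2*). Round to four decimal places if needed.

x_1* = 3, x_2* = 30

Set MRS = p_1/p_2: (6/x_1)/1 = p_1/p_2.
So x_1*(p_1,p_2) = 6·p_2/p_1, independent of income; and x_2* = (m − 6·p_2)/p_2.
At the given prices: x_1* = 6·1/2 = 3, and x_2* = 30.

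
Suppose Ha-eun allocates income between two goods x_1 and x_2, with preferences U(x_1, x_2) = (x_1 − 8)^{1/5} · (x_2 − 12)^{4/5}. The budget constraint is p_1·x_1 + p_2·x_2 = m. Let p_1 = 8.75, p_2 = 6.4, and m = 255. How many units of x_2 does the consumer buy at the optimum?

x_2* = 25.525

MRS = (1/4)·(x_2−12)/(x_1−8). Tangency with p_1/p_2 gives x_2−12 = 4·(p_1/p_2)·(x_1−8).
After buying the subsistence bundle (8, 12), a share 0.2 of the remaining income goes to x_1: x_1* = 8 + 0.2·(m − 8p_1 − 12p_2)/p_1.
Discretionary income = 255 − 8·8.75 − 12·6.4 = 108.2; x_2* = 12 + 0.8·108.2/6.4 = 25.525.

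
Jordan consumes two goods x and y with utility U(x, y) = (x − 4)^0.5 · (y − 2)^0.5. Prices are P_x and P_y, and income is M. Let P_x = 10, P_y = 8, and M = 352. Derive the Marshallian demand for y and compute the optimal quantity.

y* = 20.5

This is Cobb-Douglas in (x−4, y−2): tangency gives 0.5·P_y·(y−2) = 0.5·P_x·(x−4).
After buying the subsistence bundle (4, 2), a share 0.5 of the remaining income goes to x: x* = 4 + 0.5·(M − 4P_x − 2P_y)/P_x.
Discretionary income = 352 − 4·10 − 2·8 = 296; y* = 2 + 0.5·296/8 = 20.5.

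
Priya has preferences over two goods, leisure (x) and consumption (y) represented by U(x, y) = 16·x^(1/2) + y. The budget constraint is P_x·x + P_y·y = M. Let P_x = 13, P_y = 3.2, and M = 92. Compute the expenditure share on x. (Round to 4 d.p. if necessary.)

share on x = 0.548

Set MRS = P_x/P_y: 8·x^(−1/2) = P_x/P_y.
Thus x* = (8·P_y/P_x)² — independent of M — with the rest of income spent on y.
Plugging in: x* = (8·3.2/13)² = 3.8779, y* = 12.9962.
Expenditure on x: 13·3.8779 = 50.4123; share = 0.548.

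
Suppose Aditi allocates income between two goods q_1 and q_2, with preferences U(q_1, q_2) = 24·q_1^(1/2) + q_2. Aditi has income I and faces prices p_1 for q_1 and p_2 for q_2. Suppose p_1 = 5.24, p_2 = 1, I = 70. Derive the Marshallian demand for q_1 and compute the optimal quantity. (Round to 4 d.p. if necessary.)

MU_q_1 = 12/√q_1, MU_q_2 = 1. Tangency: 12/√q_1 = p_1/p_2.
Solve: √q_1 = 12·p_2/p_1, so q_1*(p_1,p_2) = (12·p_2/p_1)², and q_2* = (I − p_1·q_1*)/p_2.
Plugging in: q_1* = (12·1/5.24)² = 5.2444.

q_1* = 5.2444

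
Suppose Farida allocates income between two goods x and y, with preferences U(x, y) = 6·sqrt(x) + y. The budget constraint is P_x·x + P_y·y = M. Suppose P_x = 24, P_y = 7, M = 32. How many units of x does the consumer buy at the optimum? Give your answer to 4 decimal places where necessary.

Utility is quasi-linear in y; the FOC for x is 3/√x = P_x/P_y.
Solve: √x = 3·P_y/P_x, so x*(P_x,P_y) = (3·P_y/P_x)², and y* = (M − P_x·x*)/P_y.
Plugging in: x* = (3·7/24)² = 0.7656.

x* = 0.7656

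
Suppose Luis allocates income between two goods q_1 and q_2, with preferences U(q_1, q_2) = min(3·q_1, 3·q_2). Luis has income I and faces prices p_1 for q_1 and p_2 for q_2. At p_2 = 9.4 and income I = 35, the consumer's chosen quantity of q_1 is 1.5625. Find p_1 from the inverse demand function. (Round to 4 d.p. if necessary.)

With perfect complements, no substitution: consume in ratio q_1:q_2 = 3:3.
Budget: p_1·q_1 + p_2·q_1 = I, so (3·p_1 + 3·p_2)·q_1 = 3·I.
Demand: q_1*(p_1,p_2,I) = 3·I/(3·p_1 + 3·p_2), q_2* = 3·I/(3·p_1 + 3·p_2).
Set q_1* = 1.5625 in the demand function and solve for p_1: p_1 = 13.

p_1 = 13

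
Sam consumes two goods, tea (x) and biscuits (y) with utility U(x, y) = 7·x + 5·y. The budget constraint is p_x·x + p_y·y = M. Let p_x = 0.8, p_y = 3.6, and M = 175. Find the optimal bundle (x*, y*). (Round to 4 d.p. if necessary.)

Perfect substitutes: compare marginal utility per dollar. 7/p_x vs 5/p_y → 8.75 vs 1.3889.
x gives more utility per dollar, so spend all income on x: x* = M/p_x, y* = 0.
Numerically: x* = 218.75, y* = 0.

x* = 218.75, y* = 0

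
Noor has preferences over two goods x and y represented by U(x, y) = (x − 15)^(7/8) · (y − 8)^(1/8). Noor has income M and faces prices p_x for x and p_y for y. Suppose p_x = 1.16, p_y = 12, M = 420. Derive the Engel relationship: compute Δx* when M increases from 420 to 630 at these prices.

Δx* = 158.4052

MRS = 7·(y−8)/(x−15). Tangency with p_x/p_y gives y−8 = (1/7)·(p_x/p_y)·(x−15).
Substituting into the budget: x* = 15 + 0.875·(M − 15·p_x − 8·p_y)/p_x, and y* = 8 + 0.125·(…)/p_y.
Discretionary income = 420 − 15·1.16 − 8·12 = 306.6; x* = 15 + 0.875·306.6/1.16 = 246.2716.
At M' = 630: x* = 404.6767. Change: 404.6767 − 246.2716 = 158.4052.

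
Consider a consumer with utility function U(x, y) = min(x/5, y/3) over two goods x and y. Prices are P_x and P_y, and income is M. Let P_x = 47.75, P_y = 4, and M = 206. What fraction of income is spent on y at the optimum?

share on y = 0.0479

With perfect complements, no substitution: consume in ratio x:y = 5:3.
Budget: P_x·x + P_y·(3/5)·x = M, so (5·P_x + 3·P_y)·x = 5·M.
Demand: x*(P_x,P_y,M) = 5·M/(5·P_x + 3·P_y), y* = 3·M/(5·P_x + 3·P_y).
Here 5·47.75 + 3·4 = 250.75, giving x* = 4.1077 and y* = 2.4646.
Expenditure on y: 4·2.4646 = 9.8584; share = 0.0479.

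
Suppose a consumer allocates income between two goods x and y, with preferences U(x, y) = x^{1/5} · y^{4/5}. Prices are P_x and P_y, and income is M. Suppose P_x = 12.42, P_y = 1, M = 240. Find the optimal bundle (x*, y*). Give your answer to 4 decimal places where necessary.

x* = 3.8647, y* = 192

Tangency: MRS = (1/4)·y/x = P_x/P_y.
So 0.2·P_y·y = 0.8·P_x·x; combined with the budget, a share 0.2 of income goes to x.
Demand: x*(P_x,P_y,M) = 0.2·M/P_x and y* = 0.8·M/P_y.
At P_x=12.42, P_y=1, M=240: x* = 0.2·240/12.42 = 3.8647, y* = 192.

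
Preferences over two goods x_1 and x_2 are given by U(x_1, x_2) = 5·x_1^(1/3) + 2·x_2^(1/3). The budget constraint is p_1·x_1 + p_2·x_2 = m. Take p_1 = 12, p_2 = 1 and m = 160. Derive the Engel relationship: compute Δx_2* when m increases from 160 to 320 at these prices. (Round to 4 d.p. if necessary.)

MU_x_1 ∝ 5·x_1^(-2/3), MU_x_2 ∝ 2·x_2^(-2/3), so MRS = (5/2)·(x_2/x_1)^(2/3) = p_1/p_2.
Hence x_2/x_1 = ((2/5)·p_1/p_2)^(1/(2/3)), i.e. raised to the 1.5 power.
Substitute x_2 = (x_2/x_1)·x_1 into the budget: x_1* = m/(p_1 + p_2·(x_2/x_1)).
Numerically x_2/x_1 = 10.516273, so x_1* = 160/(12 + 1·10.516273) = 7.106 and x_2* = 10.516273·7.106 = 74.7283.
At m' = 320: x_2* = 149.4567. Change: 149.4567 − 74.7283 = 74.7283.

Δx_2* = 74.7283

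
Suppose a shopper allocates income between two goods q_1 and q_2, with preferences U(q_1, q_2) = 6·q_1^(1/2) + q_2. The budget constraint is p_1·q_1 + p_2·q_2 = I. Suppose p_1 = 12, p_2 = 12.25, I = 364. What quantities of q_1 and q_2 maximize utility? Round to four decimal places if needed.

MU_q_1 = 3/√q_1, MU_q_2 = 1. Tangency: 3/√q_1 = p_1/p_2.
Thus q_1* = (3·p_2/p_1)² — independent of I — with the rest of income spent on q_2.
Plugging in: q_1* = (3·12.25/12)² = 9.3789, q_2* = 20.5268.

q_1* = 9.3789, q_2* = 20.5268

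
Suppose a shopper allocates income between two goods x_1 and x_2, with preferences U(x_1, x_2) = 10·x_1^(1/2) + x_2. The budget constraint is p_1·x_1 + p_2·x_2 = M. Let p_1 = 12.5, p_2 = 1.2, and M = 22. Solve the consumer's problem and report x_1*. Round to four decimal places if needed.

x_1* = 0.2304

Utility is quasi-linear in x_2; the FOC for x_1 is 5/√x_1 = p_1/p_2.
Solve: √x_1 = 5·p_2/p_1, so x_1*(p_1,p_2) = (5·p_2/p_1)², and x_2* = (M − p_1·x_1*)/p_2.
Plugging in: x_1* = (5·1.2/12.5)² = 0.2304.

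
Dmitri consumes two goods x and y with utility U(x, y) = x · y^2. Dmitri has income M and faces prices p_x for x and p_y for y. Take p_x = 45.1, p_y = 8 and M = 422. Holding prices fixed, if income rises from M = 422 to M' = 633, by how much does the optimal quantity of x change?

MU_x/MU_y = (y)/(2·x); tangency sets this equal to p_x/p_y.
So p_y·y = 2·p_x·x; combined with the budget, a share 1/3 of income goes to x.
Demand: x*(p_x,p_y,M) = 1/3·M/p_x and y* = 2/3·M/p_y.
At p_x=45.1, p_y=8, M=422: x* = 1/3·422/45.1 = 3.119.
At M' = 633: x* = 4.6785. Change: 4.6785 − 3.119 = 1.5595.

Δx* = 1.5595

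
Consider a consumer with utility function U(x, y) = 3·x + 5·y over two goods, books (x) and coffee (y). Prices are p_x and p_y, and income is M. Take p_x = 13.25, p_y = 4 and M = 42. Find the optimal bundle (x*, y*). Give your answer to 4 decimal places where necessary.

x* = 0, y* = 10.5

Perfect substitutes: compare marginal utility per dollar. 3/p_x vs 5/p_y → 0.2264 vs 1.25.
y gives more utility per dollar, so spend all income on y: y* = M/p_y, x* = 0.
Numerically: x* = 0, y* = 10.5.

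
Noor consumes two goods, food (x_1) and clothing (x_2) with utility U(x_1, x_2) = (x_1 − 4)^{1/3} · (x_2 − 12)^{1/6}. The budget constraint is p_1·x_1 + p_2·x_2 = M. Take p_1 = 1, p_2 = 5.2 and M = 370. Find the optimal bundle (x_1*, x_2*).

x_1* = 206.4, x_2* = 31.4615

Let x_1' = x_1−4, x_2' = x_2−12. MRS = 2·x_2'/x_1' = p_1/p_2.
Substituting into the budget: x_1* = 4 + 2/3·(M − 4·p_1 − 12·p_2)/p_1, and x_2* = 12 + 1/3·(…)/p_2.
Discretionary income = 370 − 4·1 − 12·5.2 = 303.6; x_1* = 4 + 2/3·303.6/1 = 206.4; x_2* = 12 + 1/3·303.6/5.2 = 31.4615.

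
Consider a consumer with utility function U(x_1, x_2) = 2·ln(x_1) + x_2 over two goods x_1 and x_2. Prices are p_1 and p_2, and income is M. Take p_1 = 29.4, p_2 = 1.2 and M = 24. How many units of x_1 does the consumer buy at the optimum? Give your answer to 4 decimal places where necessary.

Set MRS = p_1/p_2: (2/x_1)/1 = p_1/p_2.
So x_1*(p_1,p_2) = 2·p_2/p_1, independent of income; and x_2* = (M − 2·p_2)/p_2.
At the given prices: x_1* = 2·1.2/29.4 = 0.0816.

x_1* = 0.0816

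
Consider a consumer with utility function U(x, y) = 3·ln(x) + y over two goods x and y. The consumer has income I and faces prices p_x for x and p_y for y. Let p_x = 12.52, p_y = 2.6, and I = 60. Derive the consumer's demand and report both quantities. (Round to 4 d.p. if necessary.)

MU_x = 3/x, MU_y = 1. Tangency: 3/x = p_x/p_y.
So x*(p_x,p_y) = 3·p_y/p_x, independent of income; and y* = (I − 3·p_y)/p_y.
At the given prices: x* = 3·2.6/12.52 = 0.623, and y* = 20.0769.

x* = 0.623, y* = 20.0769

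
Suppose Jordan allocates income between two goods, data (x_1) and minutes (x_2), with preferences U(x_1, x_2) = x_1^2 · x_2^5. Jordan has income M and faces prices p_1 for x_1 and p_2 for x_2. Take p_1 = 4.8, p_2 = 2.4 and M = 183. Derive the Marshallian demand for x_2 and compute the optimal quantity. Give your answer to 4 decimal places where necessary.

x_2* = 54.4643

At p_1=4.8, p_2=2.4, M=183: x_2* = 5/7·183/2.4 = 54.4643.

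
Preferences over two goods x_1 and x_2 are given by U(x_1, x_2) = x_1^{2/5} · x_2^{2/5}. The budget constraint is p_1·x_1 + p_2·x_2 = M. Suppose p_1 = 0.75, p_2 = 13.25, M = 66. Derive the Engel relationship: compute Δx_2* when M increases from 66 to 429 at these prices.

Tangency: MRS = x_2/x_1 = p_1/p_2.
So 0.4·p_2·x_2 = 0.4·p_1·x_1; combined with the budget, a share 0.5 of income goes to x_1.
Demand: x_1*(p_1,p_2,M) = 0.5·M/p_1 and x_2* = 0.5·M/p_2.
At p_1=0.75, p_2=13.25, M=66: x_2* = 0.5·66/13.25 = 2.4906.
At M' = 429: x_2* = 16.1887. Change: 16.1887 − 2.4906 = 13.6981.

Δx_2* = 13.6981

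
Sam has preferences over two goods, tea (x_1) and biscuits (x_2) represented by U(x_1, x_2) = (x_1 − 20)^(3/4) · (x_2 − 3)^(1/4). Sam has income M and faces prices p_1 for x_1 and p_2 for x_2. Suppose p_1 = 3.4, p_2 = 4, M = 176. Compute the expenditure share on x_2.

share on x_2 = 0.2045

Let x_1' = x_1−20, x_2' = x_2−3. MRS = 3·x_2'/x_1' = p_1/p_2.
Substituting into the budget: x_1* = 20 + 0.75·(M − 20·p_1 − 3·p_2)/p_1, and x_2* = 3 + 0.25·(…)/p_2.
Discretionary income = 176 − 20·3.4 − 3·4 = 96; x_1* = 20 + 0.75·96/3.4 = 41.1765; x_2* = 3 + 0.25·96/4 = 9.
Expenditure on x_2: 4·9 = 36; share = 0.2045.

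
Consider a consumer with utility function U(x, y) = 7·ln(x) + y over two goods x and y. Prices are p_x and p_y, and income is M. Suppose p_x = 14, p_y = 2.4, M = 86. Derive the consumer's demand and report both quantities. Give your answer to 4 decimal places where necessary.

So x*(p_x,p_y) = 7·p_y/p_x, independent of income; and y* = (M − 7·p_y)/p_y.
At the given prices: x* = 7·2.4/14 = 1.2, and y* = 28.8333.

x* = 1.2, y* = 28.8333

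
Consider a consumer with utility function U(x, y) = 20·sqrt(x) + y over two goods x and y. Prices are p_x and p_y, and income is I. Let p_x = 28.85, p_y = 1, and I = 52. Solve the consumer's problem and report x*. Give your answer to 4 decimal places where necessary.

Set MRS = p_x/p_y: 10·x^(−1/2) = p_x/p_y.
Solve: √x = 10·p_y/p_x, so x*(p_x,p_y) = (10·p_y/p_x)², and y* = (I − p_x·x*)/p_y.
Plugging in: x* = (10·1/28.85)² = 0.1201.

x* = 0.1201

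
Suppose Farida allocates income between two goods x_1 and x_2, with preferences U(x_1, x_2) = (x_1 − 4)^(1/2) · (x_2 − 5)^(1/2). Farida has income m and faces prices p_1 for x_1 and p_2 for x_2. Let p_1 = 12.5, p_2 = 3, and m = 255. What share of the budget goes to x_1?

MRS = (x_2−5)/(x_1−4). Tangency with p_1/p_2 gives x_2−5 = (p_1/p_2)·(x_1−4).
After buying the subsistence bundle (4, 5), a share 0.5 of the remaining income goes to x_1: x_1* = 4 + 0.5·(m − 4p_1 − 5p_2)/p_1.
Discretionary income = 255 − 4·12.5 − 5·3 = 190; x_1* = 4 + 0.5·190/12.5 = 11.6; x_2* = 5 + 0.5·190/3 = 36.6667.
Expenditure on x_1: 12.5·11.6 = 145; share = 0.5686.

share on x_1 = 0.5686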